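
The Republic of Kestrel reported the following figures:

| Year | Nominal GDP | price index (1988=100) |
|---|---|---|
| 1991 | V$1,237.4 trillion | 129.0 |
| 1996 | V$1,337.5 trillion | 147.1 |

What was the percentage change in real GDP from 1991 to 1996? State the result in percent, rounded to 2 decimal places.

Deflate each year: 1991 → 1237.4/1.290 = 959.22; 1996 → 1337.5/1.471 = 909.25.
So real GDP changed by 909.25/959.22 − 1 = -0.0521, i.e. -5.21%.

-5.21%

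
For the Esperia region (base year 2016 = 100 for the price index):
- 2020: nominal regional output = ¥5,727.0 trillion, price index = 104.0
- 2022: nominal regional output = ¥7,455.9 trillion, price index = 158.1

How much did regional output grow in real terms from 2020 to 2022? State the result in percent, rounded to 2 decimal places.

-14.36%

Deflate each year: 2020 → 5727.0/1.040 = 5506.73; 2022 → 7455.9/1.581 = 4715.94.
So real regional output changed by 4715.94/5506.73 − 1 = -0.1436, i.e. -14.36%.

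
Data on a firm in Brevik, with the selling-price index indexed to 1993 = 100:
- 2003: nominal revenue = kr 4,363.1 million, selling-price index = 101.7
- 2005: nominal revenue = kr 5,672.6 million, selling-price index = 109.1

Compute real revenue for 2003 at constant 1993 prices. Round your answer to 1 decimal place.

Real revenue = Nominal / (selling-price index/100) = 4363.1 / 1.017 = 4290.17.

kr 4,290.2 million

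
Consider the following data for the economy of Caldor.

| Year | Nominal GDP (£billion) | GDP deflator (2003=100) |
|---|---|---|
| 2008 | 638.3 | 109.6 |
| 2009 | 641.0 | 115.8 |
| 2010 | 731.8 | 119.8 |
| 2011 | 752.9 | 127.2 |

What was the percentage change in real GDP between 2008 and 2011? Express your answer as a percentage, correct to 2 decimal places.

1.63%

Real GDP 2008 = 638.3/1.096 = 582.39.
Real GDP 2011 = 752.9/1.272 = 591.90.
Change = 591.90/582.39 − 1 = 0.0163.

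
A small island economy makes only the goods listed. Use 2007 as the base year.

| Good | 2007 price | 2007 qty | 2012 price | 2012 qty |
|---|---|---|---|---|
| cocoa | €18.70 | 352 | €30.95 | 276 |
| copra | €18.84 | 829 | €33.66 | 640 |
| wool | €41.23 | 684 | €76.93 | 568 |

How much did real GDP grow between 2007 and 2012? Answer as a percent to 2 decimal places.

Real GDP 2007 = Nominal GDP 2007 = 18.70·352 + 18.84·829 + 41.23·684 = 50402.08.
Real GDP 2012 (at 2007 prices) = 18.70·276 + 18.84·640 + 41.23·568 = 40637.44.
Real growth = 40637.44/50402.08 − 1 = -0.1937.

-19.37%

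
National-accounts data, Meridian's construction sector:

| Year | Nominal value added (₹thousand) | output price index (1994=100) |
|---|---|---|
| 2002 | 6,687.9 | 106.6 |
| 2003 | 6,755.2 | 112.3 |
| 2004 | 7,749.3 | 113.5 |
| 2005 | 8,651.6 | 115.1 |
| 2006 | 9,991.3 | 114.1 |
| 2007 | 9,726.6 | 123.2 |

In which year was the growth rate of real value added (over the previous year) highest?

2006

2003: real = 6755.2/1.123 = 6015.32; growth vs 2002 (6273.83) = -4.12%.
2004: real = 7749.3/1.135 = 6827.58; growth vs 2003 (6015.32) = 13.50%.
2005: real = 8651.6/1.151 = 7516.59; growth vs 2004 (6827.58) = 10.09%.
2006: real = 9991.3/1.141 = 8756.62; growth vs 2005 (7516.59) = 16.50%.
2007: real = 9726.6/1.232 = 7894.97; growth vs 2006 (8756.62) = -9.84%.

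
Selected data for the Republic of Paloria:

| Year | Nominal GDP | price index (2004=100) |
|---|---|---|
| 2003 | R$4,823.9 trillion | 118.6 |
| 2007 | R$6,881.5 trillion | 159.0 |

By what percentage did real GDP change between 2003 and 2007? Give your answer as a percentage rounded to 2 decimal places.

6.41%

Real GDP 2003 = 4823.9 / 1.186 = 4067.37.
Real GDP 2007 = 6881.5 / 1.590 = 4327.99.
Real growth = 4327.99 / 4067.37 − 1 = 0.0641.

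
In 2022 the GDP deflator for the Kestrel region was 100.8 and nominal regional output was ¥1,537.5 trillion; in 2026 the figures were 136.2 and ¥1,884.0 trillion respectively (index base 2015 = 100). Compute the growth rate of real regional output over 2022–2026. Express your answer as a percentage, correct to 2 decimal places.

Deflate each year: 2022 → 1537.5/1.008 = 1525.30; 2026 → 1884.0/1.362 = 1383.26.
So real regional output changed by 1383.26/1525.30 − 1 = -0.0931, i.e. -9.31%.

-9.31%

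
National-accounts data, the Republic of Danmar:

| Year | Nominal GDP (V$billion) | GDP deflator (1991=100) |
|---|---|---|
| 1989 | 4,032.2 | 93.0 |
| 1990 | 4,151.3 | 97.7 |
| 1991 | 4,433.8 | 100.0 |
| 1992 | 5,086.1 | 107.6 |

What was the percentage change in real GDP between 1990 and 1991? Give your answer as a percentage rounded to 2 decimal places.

Real GDP 1990 = 4151.3/0.977 = 4249.03.
Real GDP 1991 = 4433.8/1.000 = 4433.80.
Change = 4433.80/4249.03 − 1 = 0.0435.

4.35%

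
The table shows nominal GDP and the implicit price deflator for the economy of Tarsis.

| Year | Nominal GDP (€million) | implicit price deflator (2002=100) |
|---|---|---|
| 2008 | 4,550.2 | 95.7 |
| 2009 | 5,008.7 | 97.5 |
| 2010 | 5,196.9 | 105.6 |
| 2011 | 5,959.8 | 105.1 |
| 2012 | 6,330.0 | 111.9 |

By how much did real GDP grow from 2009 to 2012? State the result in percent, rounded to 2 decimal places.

10.12%

Real GDP 2009 = 5008.7/0.975 = 5137.13.
Real GDP 2012 = 6330.0/1.119 = 5656.84.
Change = 5656.84/5137.13 − 1 = 0.1012.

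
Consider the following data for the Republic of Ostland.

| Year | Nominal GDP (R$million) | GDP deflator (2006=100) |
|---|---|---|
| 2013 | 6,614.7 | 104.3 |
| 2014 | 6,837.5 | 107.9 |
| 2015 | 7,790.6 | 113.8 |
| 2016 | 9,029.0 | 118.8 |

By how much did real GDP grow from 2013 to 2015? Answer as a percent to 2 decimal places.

Real GDP 2013 = 6614.7/1.043 = 6341.99.
Real GDP 2015 = 7790.6/1.138 = 6845.87.
Change = 6845.87/6341.99 − 1 = 0.0795.

7.95%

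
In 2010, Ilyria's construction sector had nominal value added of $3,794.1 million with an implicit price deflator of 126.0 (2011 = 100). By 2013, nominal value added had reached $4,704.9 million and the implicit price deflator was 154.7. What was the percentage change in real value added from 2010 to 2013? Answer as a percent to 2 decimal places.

1.00%

Real value added 2010 = 3794.1 / 1.260 = 3011.19.
Real value added 2013 = 4704.9 / 1.547 = 3041.31.
Real growth = 3041.31 / 3011.19 − 1 = 0.0100.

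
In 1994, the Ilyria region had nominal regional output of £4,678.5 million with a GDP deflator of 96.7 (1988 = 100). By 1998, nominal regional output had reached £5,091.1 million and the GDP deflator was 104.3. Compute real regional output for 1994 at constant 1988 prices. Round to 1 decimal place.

£4,838.2 million

Real regional output = Nominal / (GDP deflator/100) = 4678.5 / 0.967 = 4838.16.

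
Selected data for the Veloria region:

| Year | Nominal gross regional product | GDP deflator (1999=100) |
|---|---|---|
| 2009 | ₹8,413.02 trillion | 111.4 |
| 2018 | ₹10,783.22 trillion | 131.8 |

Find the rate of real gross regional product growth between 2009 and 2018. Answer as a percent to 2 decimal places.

8.33%

Real gross regional product 2009 = 8413.02 / 1.114 = 7552.08.
Real gross regional product 2018 = 10783.22 / 1.318 = 8181.50.
Real growth = 8181.50 / 7552.08 − 1 = 0.0833.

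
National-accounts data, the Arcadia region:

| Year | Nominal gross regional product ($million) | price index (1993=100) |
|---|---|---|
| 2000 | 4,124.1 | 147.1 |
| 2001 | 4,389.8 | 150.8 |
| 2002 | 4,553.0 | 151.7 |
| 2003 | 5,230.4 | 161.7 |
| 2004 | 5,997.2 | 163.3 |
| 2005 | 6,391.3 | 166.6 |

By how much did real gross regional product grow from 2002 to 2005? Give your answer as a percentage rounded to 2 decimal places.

27.82%

Real gross regional product 2002 = 4553.0/1.517 = 3001.32.
Real gross regional product 2005 = 6391.3/1.666 = 3836.31.
Change = 3836.31/3001.32 − 1 = 0.2782.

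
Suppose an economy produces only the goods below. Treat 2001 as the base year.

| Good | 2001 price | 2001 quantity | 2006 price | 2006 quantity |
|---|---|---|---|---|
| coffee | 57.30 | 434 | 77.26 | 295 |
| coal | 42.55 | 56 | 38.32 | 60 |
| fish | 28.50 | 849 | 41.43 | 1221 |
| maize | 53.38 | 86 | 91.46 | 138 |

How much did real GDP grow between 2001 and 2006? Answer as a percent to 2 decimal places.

9.96%

Real GDP 2001 = Nominal GDP 2001 = 57.30·434 + 42.55·56 + 28.50·849 + 53.38·86 = 56038.18.
Real GDP 2006 (at 2001 prices) = 57.30·295 + 42.55·60 + 28.50·1221 + 53.38·138 = 61621.44.
Real growth = 61621.44/56038.18 − 1 = 0.0996.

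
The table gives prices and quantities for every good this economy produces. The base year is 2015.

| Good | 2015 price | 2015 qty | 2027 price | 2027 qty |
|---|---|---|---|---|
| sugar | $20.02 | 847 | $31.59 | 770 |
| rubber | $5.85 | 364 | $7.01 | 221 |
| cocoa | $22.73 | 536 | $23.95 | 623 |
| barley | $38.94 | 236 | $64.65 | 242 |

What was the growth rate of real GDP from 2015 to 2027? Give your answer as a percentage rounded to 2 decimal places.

-0.41%

Real GDP 2015 = Nominal GDP 2015 = 20.02·847 + 5.85·364 + 22.73·536 + 38.94·236 = 40459.46.
Real GDP 2027 (at 2015 prices) = 20.02·770 + 5.85·221 + 22.73·623 + 38.94·242 = 40292.52.
Real growth = 40292.52/40459.46 − 1 = -0.0041.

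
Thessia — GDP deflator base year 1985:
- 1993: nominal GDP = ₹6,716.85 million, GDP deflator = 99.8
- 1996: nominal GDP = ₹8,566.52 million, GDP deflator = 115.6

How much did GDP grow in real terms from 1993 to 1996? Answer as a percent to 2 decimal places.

Deflate each year: 1993 → 6716.85/0.998 = 6730.31; 1996 → 8566.52/1.156 = 7410.48.
So real GDP changed by 7410.48/6730.31 − 1 = 0.1011, i.e. 10.11%.

10.11%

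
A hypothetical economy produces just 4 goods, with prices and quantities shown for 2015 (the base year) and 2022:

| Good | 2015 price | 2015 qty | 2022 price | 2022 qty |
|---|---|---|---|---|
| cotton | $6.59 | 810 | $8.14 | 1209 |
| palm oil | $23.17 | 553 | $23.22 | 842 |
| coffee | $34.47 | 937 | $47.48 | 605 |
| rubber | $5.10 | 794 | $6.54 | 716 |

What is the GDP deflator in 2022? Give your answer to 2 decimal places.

120.81

Nominal GDP 2022 = 8.14·1209 + 23.22·842 + 47.48·605 + 6.54·716 = 62800.54.
Real GDP 2022 (at 2015 prices) = 6.59·1209 + 23.17·842 + 34.47·605 + 5.10·716 = 51982.40.
Deflator = Nominal/Real × 100 = 62800.54/51982.40 × 100 = 120.811.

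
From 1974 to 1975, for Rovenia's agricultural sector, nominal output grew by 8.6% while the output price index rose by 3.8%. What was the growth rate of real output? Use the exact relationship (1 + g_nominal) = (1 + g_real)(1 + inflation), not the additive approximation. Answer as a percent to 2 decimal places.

4.62%

(1 + g_nom) = (1 + g_real)(1 + π), so g_real = 1.0860 / 1.0380 − 1 = 0.04624.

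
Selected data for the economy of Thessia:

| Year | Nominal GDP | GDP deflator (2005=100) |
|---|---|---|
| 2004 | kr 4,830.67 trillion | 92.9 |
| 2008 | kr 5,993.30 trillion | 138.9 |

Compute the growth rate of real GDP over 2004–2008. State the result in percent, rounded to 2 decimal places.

-17.02%

Real GDP 2004 = 4830.67 / 0.929 = 5199.86.
Real GDP 2008 = 5993.30 / 1.389 = 4314.83.
Real growth = 4314.83 / 5199.86 − 1 = -0.1702.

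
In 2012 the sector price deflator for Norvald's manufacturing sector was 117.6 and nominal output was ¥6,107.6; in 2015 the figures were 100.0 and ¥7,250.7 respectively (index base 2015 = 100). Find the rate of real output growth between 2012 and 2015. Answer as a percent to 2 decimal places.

39.61%

Real output 2012 = 6107.6 / 1.176 = 5193.54.
Real output 2015 = 7250.7 / 1.000 = 7250.70.
Real growth = 7250.70 / 5193.54 − 1 = 0.3961.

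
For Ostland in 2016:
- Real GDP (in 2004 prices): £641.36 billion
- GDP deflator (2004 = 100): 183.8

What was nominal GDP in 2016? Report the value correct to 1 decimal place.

£1,178.8 billion

Nominal GDP = Real × (GDP deflator/100) = 641.36 × 1.838 = 1178.82.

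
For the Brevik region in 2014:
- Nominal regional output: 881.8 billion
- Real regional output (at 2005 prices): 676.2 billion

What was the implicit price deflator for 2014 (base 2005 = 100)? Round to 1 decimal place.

implicit price deflator = (Nominal / Real) × 100 = 881.8 / 676.2 × 100 = 130.41.

130.4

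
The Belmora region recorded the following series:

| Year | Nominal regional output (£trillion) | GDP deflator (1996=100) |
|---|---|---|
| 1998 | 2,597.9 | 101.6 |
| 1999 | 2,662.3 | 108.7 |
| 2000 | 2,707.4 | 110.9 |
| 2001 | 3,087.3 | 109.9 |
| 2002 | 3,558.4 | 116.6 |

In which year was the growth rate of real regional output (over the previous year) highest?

2001

1999: real = 2662.3/1.087 = 2449.22; growth vs 1998 (2556.99) = -4.21%.
2000: real = 2707.4/1.109 = 2441.30; growth vs 1999 (2449.22) = -0.32%.
2001: real = 3087.3/1.099 = 2809.19; growth vs 2000 (2441.30) = 15.07%.
2002: real = 3558.4/1.166 = 3051.80; growth vs 2001 (2809.19) = 8.64%.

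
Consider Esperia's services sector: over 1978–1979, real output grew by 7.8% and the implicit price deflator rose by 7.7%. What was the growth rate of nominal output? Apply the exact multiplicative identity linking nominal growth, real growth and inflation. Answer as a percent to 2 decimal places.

(1 + g_nom) = (1 + g_real)(1 + π) = 1.0780 × 1.0770 = 1.16101.

16.10%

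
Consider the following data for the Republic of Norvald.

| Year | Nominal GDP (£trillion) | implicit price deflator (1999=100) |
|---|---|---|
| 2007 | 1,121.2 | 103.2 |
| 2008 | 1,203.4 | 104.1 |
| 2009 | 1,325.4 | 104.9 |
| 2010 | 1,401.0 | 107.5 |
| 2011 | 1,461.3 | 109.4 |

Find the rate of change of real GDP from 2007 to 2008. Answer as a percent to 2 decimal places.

Real GDP 2007 = 1121.2/1.032 = 1086.43.
Real GDP 2008 = 1203.4/1.041 = 1156.00.
Change = 1156.00/1086.43 − 1 = 0.0640.

6.40%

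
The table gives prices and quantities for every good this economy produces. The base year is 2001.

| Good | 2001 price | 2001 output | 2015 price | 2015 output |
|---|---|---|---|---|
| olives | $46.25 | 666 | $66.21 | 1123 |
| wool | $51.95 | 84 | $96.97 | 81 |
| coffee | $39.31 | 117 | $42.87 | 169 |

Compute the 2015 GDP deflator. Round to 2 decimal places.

142.46

Nominal GDP 2015 = 66.21·1123 + 96.97·81 + 42.87·169 = 89453.43.
Real GDP 2015 (at 2001 prices) = 46.25·1123 + 51.95·81 + 39.31·169 = 62790.09.
Deflator = Nominal/Real × 100 = 89453.43/62790.09 × 100 = 142.464.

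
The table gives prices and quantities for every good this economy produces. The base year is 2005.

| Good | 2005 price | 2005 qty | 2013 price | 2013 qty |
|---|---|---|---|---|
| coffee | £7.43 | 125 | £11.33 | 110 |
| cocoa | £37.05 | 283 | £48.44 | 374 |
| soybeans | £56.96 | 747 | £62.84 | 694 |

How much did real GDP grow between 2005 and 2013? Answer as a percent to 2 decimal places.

Real GDP 2005 = Nominal GDP 2005 = 7.43·125 + 37.05·283 + 56.96·747 = 53963.02.
Real GDP 2013 (at 2005 prices) = 7.43·110 + 37.05·374 + 56.96·694 = 54204.24.
Real growth = 54204.24/53963.02 − 1 = 0.0045.

0.45%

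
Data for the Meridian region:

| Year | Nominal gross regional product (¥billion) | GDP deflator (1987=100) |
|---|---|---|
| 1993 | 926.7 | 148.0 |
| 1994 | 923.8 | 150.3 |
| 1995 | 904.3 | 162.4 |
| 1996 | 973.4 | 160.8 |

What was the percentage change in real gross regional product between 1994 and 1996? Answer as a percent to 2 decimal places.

Real gross regional product 1994 = 923.8/1.503 = 614.64.
Real gross regional product 1996 = 973.4/1.608 = 605.35.
Change = 605.35/614.64 − 1 = -0.0151.

-1.51%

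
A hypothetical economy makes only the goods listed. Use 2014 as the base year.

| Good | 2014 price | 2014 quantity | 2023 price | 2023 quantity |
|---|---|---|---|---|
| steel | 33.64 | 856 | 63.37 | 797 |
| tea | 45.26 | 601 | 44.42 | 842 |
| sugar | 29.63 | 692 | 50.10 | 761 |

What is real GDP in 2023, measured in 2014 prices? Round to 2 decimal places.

Real GDP 2023 = Σ (p_2014 × q_2023) = 33.64·797 + 45.26·842 + 29.63·761 = 87468.43.

87468.43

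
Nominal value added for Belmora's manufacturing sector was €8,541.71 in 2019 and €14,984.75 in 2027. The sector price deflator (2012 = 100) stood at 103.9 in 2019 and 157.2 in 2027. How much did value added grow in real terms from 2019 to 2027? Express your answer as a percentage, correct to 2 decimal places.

Real value added 2019 = 8541.71 / 1.039 = 8221.09.
Real value added 2027 = 14984.75 / 1.572 = 9532.28.
Real growth = 9532.28 / 8221.09 − 1 = 0.1595.

15.95%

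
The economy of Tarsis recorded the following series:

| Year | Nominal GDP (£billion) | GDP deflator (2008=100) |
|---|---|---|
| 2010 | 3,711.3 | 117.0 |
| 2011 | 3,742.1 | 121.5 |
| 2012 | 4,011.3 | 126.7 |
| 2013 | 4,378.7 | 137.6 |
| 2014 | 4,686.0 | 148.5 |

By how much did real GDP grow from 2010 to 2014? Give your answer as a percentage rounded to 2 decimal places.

-0.52%

Real GDP 2010 = 3711.3/1.170 = 3172.05.
Real GDP 2014 = 4686.0/1.485 = 3155.56.
Change = 3155.56/3172.05 − 1 = -0.0052.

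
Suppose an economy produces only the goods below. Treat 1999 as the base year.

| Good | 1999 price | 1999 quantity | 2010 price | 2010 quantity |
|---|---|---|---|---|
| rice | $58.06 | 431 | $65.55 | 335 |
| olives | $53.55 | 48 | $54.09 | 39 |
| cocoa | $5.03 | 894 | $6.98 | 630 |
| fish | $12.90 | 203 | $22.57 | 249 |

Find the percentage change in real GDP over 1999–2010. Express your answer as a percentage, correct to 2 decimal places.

-19.56%

Real GDP 1999 = Nominal GDP 1999 = 58.06·431 + 53.55·48 + 5.03·894 + 12.90·203 = 34709.78.
Real GDP 2010 (at 1999 prices) = 58.06·335 + 53.55·39 + 5.03·630 + 12.90·249 = 27919.55.
Real growth = 27919.55/34709.78 − 1 = -0.1956.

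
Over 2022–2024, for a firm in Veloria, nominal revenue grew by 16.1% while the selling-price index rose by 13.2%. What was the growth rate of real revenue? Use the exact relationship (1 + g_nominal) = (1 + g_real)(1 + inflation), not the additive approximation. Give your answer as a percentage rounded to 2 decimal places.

(1 + g_nom) = (1 + g_real)(1 + π), so g_real = 1.1610 / 1.1320 − 1 = 0.02562.

2.56%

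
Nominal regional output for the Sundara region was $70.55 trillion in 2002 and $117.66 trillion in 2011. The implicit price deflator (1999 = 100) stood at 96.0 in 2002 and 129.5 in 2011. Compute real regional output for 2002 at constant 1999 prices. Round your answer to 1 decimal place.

Real regional output = Nominal / (implicit price deflator/100) = 70.55 / 0.960 = 73.49.

$73.5 trillion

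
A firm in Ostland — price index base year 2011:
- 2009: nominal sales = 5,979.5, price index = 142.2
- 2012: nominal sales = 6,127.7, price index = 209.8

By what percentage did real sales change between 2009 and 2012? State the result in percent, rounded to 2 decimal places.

-30.54%

Deflate each year: 2009 → 5979.5/1.422 = 4204.99; 2012 → 6127.7/2.098 = 2920.73.
So real sales changed by 2920.73/4204.99 − 1 = -0.3054, i.e. -30.54%.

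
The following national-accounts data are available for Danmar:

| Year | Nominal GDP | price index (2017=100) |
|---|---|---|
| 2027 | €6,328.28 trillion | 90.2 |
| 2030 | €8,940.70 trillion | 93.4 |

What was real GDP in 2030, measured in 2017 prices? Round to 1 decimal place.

Real GDP = Nominal / (price index/100) = 8940.70 / 0.934 = 9572.48.

€9,572.5 trillion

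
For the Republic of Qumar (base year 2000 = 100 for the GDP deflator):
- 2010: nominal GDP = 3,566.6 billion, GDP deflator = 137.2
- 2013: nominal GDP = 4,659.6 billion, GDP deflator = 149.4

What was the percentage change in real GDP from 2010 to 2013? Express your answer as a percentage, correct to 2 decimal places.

19.98%

Deflate each year: 2010 → 3566.6/1.372 = 2599.56; 2013 → 4659.6/1.494 = 3118.88.
So real GDP changed by 3118.88/2599.56 − 1 = 0.1998, i.e. 19.98%.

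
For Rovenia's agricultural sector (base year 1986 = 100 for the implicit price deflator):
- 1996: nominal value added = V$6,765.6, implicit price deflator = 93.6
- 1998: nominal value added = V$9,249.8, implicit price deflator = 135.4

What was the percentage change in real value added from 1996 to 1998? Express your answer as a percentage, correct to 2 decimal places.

Real value added 1996 = 6765.6 / 0.936 = 7228.21.
Real value added 1998 = 9249.8 / 1.354 = 6831.46.
Real growth = 6831.46 / 7228.21 − 1 = -0.0549.

-5.49%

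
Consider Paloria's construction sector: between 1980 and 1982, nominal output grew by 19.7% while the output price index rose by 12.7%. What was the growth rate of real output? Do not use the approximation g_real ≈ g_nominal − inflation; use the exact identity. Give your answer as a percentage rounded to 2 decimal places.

(1 + g_nom) = (1 + g_real)(1 + π), so g_real = 1.1970 / 1.1270 − 1 = 0.06211.

6.21%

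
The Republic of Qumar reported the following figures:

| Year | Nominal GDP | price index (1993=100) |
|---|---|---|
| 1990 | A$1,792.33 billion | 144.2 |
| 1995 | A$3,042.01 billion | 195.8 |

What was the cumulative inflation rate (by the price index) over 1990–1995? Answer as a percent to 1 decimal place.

Price-level change = 195.8 / 144.2 − 1 = 0.3578.

35.8%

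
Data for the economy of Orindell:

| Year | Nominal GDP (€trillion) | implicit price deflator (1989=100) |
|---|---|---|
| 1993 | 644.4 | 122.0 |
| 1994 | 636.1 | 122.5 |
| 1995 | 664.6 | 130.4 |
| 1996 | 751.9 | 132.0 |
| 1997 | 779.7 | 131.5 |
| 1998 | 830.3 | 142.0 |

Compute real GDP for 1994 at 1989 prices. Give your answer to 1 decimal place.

Real GDP 1994 = 636.1 / 1.225 = 519.27.

€519.3 trillion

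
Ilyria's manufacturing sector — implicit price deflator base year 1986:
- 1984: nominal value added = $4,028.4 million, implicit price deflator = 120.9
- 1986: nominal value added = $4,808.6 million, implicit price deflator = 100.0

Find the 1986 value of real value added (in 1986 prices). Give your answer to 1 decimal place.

$4,808.6 million

Real value added = Nominal / (implicit price deflator/100) = 4808.6 / 1.000 = 4808.60.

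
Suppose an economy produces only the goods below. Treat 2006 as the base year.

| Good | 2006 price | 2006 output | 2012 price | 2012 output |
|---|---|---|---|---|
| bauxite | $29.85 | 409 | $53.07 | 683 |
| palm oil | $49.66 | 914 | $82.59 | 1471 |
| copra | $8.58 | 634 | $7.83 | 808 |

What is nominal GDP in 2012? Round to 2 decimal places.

Nominal GDP 2012 = Σ (p_2012 × q_2012) = 53.07·683 + 82.59·1471 + 7.83·808 = 164063.34.

$164063.34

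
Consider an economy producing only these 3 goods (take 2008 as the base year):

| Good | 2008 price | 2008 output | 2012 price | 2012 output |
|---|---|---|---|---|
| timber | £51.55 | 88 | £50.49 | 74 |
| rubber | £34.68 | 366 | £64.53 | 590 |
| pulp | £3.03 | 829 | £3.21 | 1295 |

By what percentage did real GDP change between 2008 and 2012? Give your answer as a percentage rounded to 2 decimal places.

Real GDP 2008 = Nominal GDP 2008 = 51.55·88 + 34.68·366 + 3.03·829 = 19741.15.
Real GDP 2012 (at 2008 prices) = 51.55·74 + 34.68·590 + 3.03·1295 = 28199.75.
Real growth = 28199.75/19741.15 − 1 = 0.4285.

42.85%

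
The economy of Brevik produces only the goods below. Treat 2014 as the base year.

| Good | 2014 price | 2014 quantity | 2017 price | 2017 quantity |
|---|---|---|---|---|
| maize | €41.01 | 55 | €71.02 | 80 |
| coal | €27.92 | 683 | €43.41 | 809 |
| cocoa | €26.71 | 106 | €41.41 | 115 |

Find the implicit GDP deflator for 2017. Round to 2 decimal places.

Nominal GDP 2017 = 71.02·80 + 43.41·809 + 41.41·115 = 45562.44.
Real GDP 2017 (at 2014 prices) = 41.01·80 + 27.92·809 + 26.71·115 = 28939.73.
Deflator = Nominal/Real × 100 = 45562.44/28939.73 × 100 = 157.439.

157.44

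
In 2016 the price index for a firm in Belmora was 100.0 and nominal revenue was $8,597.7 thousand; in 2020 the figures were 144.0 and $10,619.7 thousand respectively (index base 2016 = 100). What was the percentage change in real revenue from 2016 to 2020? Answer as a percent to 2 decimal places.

-14.22%

Real revenue 2016 = 8597.7 / 1.000 = 8597.70.
Real revenue 2020 = 10619.7 / 1.440 = 7374.79.
Real growth = 7374.79 / 8597.70 − 1 = -0.1422.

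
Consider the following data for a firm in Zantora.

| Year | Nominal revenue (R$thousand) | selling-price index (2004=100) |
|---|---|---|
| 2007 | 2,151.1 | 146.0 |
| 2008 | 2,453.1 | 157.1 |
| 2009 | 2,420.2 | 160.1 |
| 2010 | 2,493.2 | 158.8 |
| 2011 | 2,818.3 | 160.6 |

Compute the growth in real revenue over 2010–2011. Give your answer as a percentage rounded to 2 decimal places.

11.77%

Real revenue 2010 = 2493.2/1.588 = 1570.03.
Real revenue 2011 = 2818.3/1.606 = 1754.86.
Change = 1754.86/1570.03 − 1 = 0.1177.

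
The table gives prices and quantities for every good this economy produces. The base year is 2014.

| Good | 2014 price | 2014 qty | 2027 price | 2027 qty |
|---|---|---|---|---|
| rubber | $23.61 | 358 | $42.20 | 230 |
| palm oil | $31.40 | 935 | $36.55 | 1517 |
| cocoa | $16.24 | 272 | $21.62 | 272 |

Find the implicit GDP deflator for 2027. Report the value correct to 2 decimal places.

123.58

Nominal GDP 2027 = 42.20·230 + 36.55·1517 + 21.62·272 = 71032.99.
Real GDP 2027 (at 2014 prices) = 23.61·230 + 31.40·1517 + 16.24·272 = 57481.38.
Deflator = Nominal/Real × 100 = 71032.99/57481.38 × 100 = 123.576.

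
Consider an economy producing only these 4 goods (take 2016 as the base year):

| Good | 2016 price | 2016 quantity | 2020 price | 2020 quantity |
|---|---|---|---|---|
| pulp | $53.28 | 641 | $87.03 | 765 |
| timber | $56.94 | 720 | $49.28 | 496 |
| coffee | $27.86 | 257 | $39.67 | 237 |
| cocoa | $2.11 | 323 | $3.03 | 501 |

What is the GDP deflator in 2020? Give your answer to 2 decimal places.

132.98

Nominal GDP 2020 = 87.03·765 + 49.28·496 + 39.67·237 + 3.03·501 = 101940.65.
Real GDP 2020 (at 2016 prices) = 53.28·765 + 56.94·496 + 27.86·237 + 2.11·501 = 76661.37.
Deflator = Nominal/Real × 100 = 101940.65/76661.37 × 100 = 132.975.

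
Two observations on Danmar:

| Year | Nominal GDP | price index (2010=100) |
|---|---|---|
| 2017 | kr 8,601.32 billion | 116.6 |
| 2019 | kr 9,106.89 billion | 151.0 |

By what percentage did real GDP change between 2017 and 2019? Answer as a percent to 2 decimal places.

Deflate each year: 2017 → 8601.32/1.166 = 7376.78; 2019 → 9106.89/1.510 = 6031.05.
So real GDP changed by 6031.05/7376.78 − 1 = -0.1824, i.e. -18.24%.

-18.24%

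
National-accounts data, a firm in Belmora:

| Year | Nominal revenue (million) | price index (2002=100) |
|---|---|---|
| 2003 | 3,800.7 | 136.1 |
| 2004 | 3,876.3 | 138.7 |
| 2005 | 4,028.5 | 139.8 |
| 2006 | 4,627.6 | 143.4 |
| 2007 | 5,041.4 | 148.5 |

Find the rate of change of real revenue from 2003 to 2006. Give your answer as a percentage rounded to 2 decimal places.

Real revenue 2003 = 3800.7/1.361 = 2792.58.
Real revenue 2006 = 4627.6/1.434 = 3227.06.
Change = 3227.06/2792.58 − 1 = 0.1556.

15.56%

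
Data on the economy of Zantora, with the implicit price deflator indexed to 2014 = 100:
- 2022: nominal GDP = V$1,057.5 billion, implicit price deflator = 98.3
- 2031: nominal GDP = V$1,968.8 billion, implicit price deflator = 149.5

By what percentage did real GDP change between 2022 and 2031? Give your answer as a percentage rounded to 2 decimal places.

Real GDP 2022 = 1057.5 / 0.983 = 1075.79.
Real GDP 2031 = 1968.8 / 1.495 = 1316.92.
Real growth = 1316.92 / 1075.79 − 1 = 0.2241.

22.41%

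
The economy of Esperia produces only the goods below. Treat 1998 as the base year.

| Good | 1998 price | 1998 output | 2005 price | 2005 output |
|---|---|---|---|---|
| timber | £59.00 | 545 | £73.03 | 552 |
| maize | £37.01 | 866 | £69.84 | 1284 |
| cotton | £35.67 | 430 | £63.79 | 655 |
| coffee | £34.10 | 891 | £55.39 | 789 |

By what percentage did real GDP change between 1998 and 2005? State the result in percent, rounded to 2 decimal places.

Real GDP 1998 = Nominal GDP 1998 = 59.00·545 + 37.01·866 + 35.67·430 + 34.10·891 = 109926.86.
Real GDP 2005 (at 1998 prices) = 59.00·552 + 37.01·1284 + 35.67·655 + 34.10·789 = 130357.59.
Real growth = 130357.59/109926.86 − 1 = 0.1859.

18.59%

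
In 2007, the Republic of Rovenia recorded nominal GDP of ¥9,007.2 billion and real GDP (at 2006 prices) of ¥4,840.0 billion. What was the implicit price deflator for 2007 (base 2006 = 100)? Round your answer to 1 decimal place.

implicit price deflator = (Nominal / Real) × 100 = 9007.2 / 4840.0 × 100 = 186.10.

186.1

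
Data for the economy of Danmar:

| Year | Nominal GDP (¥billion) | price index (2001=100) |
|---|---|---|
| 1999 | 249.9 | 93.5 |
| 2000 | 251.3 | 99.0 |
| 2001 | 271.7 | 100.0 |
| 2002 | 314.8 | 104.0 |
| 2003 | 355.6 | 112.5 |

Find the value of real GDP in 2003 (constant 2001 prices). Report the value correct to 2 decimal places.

Real GDP 2003 = 355.6 / 1.125 = 316.09.

¥316.09 billion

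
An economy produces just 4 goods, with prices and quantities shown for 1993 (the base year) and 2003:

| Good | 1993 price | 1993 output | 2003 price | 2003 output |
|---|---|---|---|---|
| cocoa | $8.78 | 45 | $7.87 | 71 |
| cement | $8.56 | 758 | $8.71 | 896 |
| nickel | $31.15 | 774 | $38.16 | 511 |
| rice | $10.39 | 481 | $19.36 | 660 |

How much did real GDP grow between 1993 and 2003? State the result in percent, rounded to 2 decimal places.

Real GDP 1993 = Nominal GDP 1993 = 8.78·45 + 8.56·758 + 31.15·774 + 10.39·481 = 35991.27.
Real GDP 2003 (at 1993 prices) = 8.78·71 + 8.56·896 + 31.15·511 + 10.39·660 = 31068.19.
Real growth = 31068.19/35991.27 − 1 = -0.1368.

-13.68%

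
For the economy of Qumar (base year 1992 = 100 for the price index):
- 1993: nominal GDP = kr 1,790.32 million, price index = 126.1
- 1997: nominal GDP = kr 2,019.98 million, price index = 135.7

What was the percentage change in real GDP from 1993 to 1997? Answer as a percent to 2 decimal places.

Deflate each year: 1993 → 1790.32/1.261 = 1419.76; 1997 → 2019.98/1.357 = 1488.56.
So real GDP changed by 1488.56/1419.76 − 1 = 0.0485, i.e. 4.85%.

4.85%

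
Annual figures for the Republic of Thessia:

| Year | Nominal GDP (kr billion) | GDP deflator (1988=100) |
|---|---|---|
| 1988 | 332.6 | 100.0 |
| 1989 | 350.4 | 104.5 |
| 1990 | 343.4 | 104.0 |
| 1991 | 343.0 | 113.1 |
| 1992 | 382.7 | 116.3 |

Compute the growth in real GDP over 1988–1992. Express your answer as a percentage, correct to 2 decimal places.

-1.06%

Real GDP 1988 = 332.6/1.000 = 332.60.
Real GDP 1992 = 382.7/1.163 = 329.06.
Change = 329.06/332.60 − 1 = -0.0106.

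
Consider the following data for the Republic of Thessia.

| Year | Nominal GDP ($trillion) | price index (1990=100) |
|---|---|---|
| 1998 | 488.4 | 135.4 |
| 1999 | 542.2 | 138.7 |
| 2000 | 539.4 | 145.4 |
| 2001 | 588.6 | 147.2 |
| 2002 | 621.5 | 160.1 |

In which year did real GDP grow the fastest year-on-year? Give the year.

1999

1999: real = 542.2/1.387 = 390.92; growth vs 1998 (360.71) = 8.38%.
2000: real = 539.4/1.454 = 370.98; growth vs 1999 (390.92) = -5.10%.
2001: real = 588.6/1.472 = 399.86; growth vs 2000 (370.98) = 7.78%.
2002: real = 621.5/1.601 = 388.19; growth vs 2001 (399.86) = -2.92%.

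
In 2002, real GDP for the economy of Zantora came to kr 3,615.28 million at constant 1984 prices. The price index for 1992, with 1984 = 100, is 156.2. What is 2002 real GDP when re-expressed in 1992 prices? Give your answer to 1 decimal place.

Real GDP in 1992 prices = Real GDP in 1984 prices × (P_1992/P_1984) = 3615.28 × 1.562 = 5647.07.

kr 5,647.1 million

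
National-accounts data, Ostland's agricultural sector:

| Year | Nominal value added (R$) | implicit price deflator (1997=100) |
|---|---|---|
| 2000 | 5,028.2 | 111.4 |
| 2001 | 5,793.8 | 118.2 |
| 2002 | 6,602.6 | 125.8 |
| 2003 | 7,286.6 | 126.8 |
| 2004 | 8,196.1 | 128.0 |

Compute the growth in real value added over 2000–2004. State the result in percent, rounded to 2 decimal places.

Real value added 2000 = 5028.2/1.114 = 4513.64.
Real value added 2004 = 8196.1/1.280 = 6403.20.
Change = 6403.20/4513.64 − 1 = 0.4186.

41.86%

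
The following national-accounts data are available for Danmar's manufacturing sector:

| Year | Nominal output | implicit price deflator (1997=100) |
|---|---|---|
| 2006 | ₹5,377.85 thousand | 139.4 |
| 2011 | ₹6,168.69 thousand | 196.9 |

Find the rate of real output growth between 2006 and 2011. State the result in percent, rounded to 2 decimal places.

-18.79%

Deflate each year: 2006 → 5377.85/1.394 = 3857.86; 2011 → 6168.69/1.969 = 3132.91.
So real output changed by 3132.91/3857.86 − 1 = -0.1879, i.e. -18.79%.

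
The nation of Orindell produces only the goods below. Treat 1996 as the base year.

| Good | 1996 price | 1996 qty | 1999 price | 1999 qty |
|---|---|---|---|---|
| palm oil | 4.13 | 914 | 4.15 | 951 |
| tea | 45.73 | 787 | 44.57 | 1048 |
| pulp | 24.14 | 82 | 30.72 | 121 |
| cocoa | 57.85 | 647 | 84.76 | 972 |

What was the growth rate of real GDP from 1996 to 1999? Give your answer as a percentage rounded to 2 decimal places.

Real GDP 1996 = Nominal GDP 1996 = 4.13·914 + 45.73·787 + 24.14·82 + 57.85·647 = 79172.76.
Real GDP 1999 (at 1996 prices) = 4.13·951 + 45.73·1048 + 24.14·121 + 57.85·972 = 111003.81.
Real growth = 111003.81/79172.76 − 1 = 0.4020.

40.20%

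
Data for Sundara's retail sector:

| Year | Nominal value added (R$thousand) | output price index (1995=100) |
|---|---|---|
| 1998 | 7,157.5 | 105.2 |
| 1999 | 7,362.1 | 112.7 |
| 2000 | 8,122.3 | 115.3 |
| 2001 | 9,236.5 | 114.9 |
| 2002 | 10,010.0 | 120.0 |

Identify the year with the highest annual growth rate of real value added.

2001

1999: real = 7362.1/1.127 = 6532.48; growth vs 1998 (6803.71) = -3.99%.
2000: real = 8122.3/1.153 = 7044.49; growth vs 1999 (6532.48) = 7.84%.
2001: real = 9236.5/1.149 = 8038.73; growth vs 2000 (7044.49) = 14.11%.
2002: real = 10010.0/1.200 = 8341.67; growth vs 2001 (8038.73) = 3.77%.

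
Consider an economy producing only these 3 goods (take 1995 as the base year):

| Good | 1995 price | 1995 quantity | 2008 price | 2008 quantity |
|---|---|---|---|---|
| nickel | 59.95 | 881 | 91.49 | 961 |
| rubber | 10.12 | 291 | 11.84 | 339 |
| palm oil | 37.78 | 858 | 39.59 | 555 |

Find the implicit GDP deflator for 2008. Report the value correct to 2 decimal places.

138.89

Nominal GDP 2008 = 91.49·961 + 11.84·339 + 39.59·555 = 113908.10.
Real GDP 2008 (at 1995 prices) = 59.95·961 + 10.12·339 + 37.78·555 = 82010.53.
Deflator = Nominal/Real × 100 = 113908.10/82010.53 × 100 = 138.894.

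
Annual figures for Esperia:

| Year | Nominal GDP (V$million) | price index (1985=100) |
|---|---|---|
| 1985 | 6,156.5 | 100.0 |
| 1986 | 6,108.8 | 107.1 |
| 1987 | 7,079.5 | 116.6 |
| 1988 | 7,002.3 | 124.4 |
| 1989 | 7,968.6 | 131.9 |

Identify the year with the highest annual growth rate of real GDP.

1986: real = 6108.8/1.071 = 5703.83; growth vs 1985 (6156.50) = -7.35%.
1987: real = 7079.5/1.166 = 6071.61; growth vs 1986 (5703.83) = 6.45%.
1988: real = 7002.3/1.244 = 5628.86; growth vs 1987 (6071.61) = -7.29%.
1989: real = 7968.6/1.319 = 6041.39; growth vs 1988 (5628.86) = 7.33%.

1989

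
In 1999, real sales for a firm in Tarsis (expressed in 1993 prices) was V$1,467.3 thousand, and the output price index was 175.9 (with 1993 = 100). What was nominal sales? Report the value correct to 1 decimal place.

V$2,581.0 thousand

Nominal sales = Real × (output price index/100) = 1467.3 × 1.759 = 2580.98.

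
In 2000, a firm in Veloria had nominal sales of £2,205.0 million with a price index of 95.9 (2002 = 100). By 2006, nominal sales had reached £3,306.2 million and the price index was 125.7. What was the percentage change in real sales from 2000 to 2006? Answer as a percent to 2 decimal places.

14.39%

Real sales 2000 = 2205.0 / 0.959 = 2299.27.
Real sales 2006 = 3306.2 / 1.257 = 2630.23.
Real growth = 2630.23 / 2299.27 − 1 = 0.1439.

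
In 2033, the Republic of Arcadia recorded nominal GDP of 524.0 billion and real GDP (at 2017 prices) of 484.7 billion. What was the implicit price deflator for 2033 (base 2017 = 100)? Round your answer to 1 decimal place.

implicit price deflator = (Nominal / Real) × 100 = 524.0 / 484.7 × 100 = 108.11.

108.1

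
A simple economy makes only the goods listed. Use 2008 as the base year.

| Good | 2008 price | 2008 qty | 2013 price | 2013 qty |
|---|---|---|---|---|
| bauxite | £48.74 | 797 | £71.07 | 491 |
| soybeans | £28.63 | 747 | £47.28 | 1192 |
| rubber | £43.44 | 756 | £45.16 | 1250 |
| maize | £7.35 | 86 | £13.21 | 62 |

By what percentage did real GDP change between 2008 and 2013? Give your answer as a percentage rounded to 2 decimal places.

Real GDP 2008 = Nominal GDP 2008 = 48.74·797 + 28.63·747 + 43.44·756 + 7.35·86 = 93705.13.
Real GDP 2013 (at 2008 prices) = 48.74·491 + 28.63·1192 + 43.44·1250 + 7.35·62 = 112814.00.
Real growth = 112814.00/93705.13 − 1 = 0.2039.

20.39%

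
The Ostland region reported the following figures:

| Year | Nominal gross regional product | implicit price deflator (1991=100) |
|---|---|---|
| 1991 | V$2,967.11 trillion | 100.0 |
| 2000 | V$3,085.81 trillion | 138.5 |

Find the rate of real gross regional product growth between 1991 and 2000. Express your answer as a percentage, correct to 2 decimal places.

-24.91%

Real gross regional product 1991 = 2967.11 / 1.000 = 2967.11.
Real gross regional product 2000 = 3085.81 / 1.385 = 2228.02.
Real growth = 2228.02 / 2967.11 − 1 = -0.2491.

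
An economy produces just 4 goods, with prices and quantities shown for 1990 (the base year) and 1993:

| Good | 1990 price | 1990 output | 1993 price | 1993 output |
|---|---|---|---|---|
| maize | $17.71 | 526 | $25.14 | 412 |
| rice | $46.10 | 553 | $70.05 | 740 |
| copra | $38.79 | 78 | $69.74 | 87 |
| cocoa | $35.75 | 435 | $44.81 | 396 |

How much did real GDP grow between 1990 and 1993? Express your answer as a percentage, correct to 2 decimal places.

Real GDP 1990 = Nominal GDP 1990 = 17.71·526 + 46.10·553 + 38.79·78 + 35.75·435 = 53385.63.
Real GDP 1993 (at 1990 prices) = 17.71·412 + 46.10·740 + 38.79·87 + 35.75·396 = 58942.25.
Real growth = 58942.25/53385.63 − 1 = 0.1041.

10.41%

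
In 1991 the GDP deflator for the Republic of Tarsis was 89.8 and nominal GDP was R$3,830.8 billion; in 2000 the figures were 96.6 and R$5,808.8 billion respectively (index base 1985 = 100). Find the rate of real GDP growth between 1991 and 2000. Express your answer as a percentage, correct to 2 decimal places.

Deflate each year: 1991 → 3830.8/0.898 = 4265.92; 2000 → 5808.8/0.966 = 6013.25.
So real GDP changed by 6013.25/4265.92 − 1 = 0.4096, i.e. 40.96%.

40.96%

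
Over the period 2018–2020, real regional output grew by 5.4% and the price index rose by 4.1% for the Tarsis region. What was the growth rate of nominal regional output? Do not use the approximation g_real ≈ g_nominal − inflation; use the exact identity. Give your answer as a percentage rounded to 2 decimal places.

9.72%

(1 + g_nom) = (1 + g_real)(1 + π) = 1.0540 × 1.0410 = 1.09721.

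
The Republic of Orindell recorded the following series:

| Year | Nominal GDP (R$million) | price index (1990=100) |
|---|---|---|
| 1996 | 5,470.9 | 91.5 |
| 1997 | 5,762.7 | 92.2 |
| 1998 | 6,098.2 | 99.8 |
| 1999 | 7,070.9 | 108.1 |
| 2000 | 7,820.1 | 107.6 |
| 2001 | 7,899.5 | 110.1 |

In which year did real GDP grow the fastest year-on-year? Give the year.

2000

1997: real = 5762.7/0.922 = 6250.22; growth vs 1996 (5979.13) = 4.53%.
1998: real = 6098.2/0.998 = 6110.42; growth vs 1997 (6250.22) = -2.24%.
1999: real = 7070.9/1.081 = 6541.07; growth vs 1998 (6110.42) = 7.05%.
2000: real = 7820.1/1.076 = 7267.75; growth vs 1999 (6541.07) = 11.11%.
2001: real = 7899.5/1.101 = 7174.84; growth vs 2000 (7267.75) = -1.28%.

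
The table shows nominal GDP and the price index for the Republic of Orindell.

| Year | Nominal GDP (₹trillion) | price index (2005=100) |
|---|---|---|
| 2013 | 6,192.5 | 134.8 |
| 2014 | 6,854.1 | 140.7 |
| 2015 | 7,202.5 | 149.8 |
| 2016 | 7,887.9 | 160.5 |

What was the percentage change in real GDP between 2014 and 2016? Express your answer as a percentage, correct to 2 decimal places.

Real GDP 2014 = 6854.1/1.407 = 4871.43.
Real GDP 2016 = 7887.9/1.605 = 4914.58.
Change = 4914.58/4871.43 − 1 = 0.0089.

0.89%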